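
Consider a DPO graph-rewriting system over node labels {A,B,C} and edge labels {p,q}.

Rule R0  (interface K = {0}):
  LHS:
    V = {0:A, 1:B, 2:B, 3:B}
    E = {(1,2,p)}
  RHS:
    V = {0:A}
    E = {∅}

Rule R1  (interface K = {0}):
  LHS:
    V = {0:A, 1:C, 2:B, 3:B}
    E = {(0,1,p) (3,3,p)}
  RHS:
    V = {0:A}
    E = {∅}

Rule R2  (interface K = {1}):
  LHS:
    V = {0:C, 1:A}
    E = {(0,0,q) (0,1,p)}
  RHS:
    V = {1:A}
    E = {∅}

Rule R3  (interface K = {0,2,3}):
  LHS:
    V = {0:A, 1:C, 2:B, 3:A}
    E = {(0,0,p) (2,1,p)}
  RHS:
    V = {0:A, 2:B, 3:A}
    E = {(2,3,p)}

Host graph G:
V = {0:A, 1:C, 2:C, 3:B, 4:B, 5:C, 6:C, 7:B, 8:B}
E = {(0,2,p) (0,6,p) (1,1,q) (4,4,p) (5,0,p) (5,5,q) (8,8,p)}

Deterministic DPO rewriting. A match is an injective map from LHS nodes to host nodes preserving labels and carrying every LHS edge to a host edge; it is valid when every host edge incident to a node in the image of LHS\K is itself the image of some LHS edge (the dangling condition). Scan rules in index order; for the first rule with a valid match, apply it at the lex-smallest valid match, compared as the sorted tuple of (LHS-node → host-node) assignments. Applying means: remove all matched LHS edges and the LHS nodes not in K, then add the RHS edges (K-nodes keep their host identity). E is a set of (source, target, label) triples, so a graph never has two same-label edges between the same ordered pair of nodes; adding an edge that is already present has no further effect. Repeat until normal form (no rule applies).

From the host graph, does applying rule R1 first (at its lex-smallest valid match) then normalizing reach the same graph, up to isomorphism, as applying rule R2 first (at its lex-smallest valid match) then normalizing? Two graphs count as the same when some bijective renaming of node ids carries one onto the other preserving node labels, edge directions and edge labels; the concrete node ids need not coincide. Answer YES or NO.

branch R1-first: apply at {0↦0, 1↦2, 2↦3, 3↦4} → |E|=5, then 2 more step(s) → NF |V|=2 |E|=1 V={0:A, 1:C} E=1-q->1
branch R2-first: apply at {0↦5, 1↦0} → |E|=5, then 2 more step(s) → NF |V|=2 |E|=1 V={0:A, 1:C} E=1-q->1
graphs isomorphic (equal up to label-preserving node renaming)

Answer: YES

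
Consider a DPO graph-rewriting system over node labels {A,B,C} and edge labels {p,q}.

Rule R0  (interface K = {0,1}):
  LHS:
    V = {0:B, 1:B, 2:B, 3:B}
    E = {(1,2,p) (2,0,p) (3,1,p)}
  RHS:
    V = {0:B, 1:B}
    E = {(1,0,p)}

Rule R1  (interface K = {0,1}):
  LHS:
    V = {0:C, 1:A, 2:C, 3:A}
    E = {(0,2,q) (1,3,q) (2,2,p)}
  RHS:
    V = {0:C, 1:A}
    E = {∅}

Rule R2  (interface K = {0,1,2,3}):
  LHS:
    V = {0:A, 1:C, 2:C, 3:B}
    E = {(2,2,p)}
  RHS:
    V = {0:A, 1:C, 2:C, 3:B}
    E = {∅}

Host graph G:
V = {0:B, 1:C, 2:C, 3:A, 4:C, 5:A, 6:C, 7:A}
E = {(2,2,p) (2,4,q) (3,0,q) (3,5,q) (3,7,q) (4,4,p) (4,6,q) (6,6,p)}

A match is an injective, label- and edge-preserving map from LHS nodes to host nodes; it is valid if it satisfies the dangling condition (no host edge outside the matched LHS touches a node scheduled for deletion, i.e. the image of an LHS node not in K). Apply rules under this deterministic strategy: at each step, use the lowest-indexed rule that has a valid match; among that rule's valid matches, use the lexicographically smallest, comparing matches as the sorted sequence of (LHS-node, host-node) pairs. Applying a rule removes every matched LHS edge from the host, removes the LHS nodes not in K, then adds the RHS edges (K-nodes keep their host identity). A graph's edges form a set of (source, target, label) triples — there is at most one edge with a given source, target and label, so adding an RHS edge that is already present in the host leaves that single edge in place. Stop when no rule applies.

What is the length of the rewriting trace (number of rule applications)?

[0] host  ⇒  8 nodes, 8 edges  {2-p->2 2-q->4 3-q->0 3-q->5 3-q->7 4-p->4 4-q->6 6-p->6}
[1] R1 @ {0↦4, 1↦3, 2↦6, 3↦5}  ⇒  6 nodes, 5 edges  {2-p->2 2-q->4 3-q->0 3-q->7 4-p->4}
[2] R1 @ {0↦2, 1↦3, 2↦4, 3↦7}  ⇒  4 nodes, 2 edges  {2-p->2 3-q->0}
[3] R2 @ {0↦3, 1↦1, 2↦2, 3↦0}  ⇒  4 nodes, 1 edges  {3-q->0}
final graph: no rule applies after step 3

Answer: 3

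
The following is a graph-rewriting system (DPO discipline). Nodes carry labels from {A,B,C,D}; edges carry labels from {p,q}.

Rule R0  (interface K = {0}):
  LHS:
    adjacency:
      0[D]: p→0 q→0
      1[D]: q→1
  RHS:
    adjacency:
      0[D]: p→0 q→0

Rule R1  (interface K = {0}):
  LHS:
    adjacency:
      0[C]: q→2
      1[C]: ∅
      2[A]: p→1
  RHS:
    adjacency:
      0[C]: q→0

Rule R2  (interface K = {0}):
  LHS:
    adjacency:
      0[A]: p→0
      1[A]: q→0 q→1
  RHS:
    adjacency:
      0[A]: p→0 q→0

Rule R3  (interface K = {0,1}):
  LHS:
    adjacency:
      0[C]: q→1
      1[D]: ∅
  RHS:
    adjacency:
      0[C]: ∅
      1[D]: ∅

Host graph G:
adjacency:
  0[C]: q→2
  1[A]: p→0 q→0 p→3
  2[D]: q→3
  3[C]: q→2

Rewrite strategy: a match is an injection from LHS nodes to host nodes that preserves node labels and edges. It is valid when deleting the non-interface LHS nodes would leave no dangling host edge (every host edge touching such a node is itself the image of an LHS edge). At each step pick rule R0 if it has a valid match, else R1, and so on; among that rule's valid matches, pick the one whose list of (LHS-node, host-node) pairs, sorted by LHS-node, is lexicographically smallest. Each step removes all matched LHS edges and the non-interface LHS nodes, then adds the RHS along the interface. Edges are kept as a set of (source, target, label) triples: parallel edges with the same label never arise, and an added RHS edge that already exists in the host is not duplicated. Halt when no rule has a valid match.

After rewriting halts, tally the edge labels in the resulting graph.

[0] host  ⇒  4 nodes, 6 edges  {0-q->2 1-p->0 1-q->0 1-p->3 2-q->3 3-q->2}
[1] R3 @ {0↦0, 1↦2}  ⇒  4 nodes, 5 edges  {1-p->0 1-q->0 1-p->3 2-q->3 3-q->2}
[2] R3 @ {0↦3, 1↦2}  ⇒  4 nodes, 4 edges  {1-p->0 1-q->0 1-p->3 2-q->3}
halt: no rule applies after step 2
NF edges: [(1, 0, 'p'), (1, 0, 'q'), (1, 3, 'p'), (2, 3, 'q')]

Answer: p:2 q:2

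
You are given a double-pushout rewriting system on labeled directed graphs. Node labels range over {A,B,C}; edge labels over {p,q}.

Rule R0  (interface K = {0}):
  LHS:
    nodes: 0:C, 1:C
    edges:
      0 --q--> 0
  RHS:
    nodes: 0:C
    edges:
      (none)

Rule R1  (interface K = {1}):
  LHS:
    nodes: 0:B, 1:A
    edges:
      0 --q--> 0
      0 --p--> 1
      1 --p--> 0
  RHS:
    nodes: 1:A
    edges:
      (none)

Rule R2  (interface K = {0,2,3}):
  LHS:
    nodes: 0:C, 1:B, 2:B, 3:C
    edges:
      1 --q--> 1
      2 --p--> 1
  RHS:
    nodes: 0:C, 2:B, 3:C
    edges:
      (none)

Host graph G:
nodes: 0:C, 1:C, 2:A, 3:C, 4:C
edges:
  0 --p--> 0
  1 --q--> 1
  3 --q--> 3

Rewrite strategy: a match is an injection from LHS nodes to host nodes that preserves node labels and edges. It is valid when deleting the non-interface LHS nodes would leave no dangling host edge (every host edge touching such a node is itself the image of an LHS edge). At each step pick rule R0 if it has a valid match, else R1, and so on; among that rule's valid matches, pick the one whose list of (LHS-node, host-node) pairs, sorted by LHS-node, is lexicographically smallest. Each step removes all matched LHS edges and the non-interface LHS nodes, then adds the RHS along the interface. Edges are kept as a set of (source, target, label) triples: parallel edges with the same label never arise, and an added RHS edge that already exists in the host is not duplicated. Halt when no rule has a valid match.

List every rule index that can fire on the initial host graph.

Answer: [R0]

Rewrite trace:
R0: 2 valid matches — {0↦1, 1↦4}, {0↦3, 1↦4}
R1: no valid match — LHS pattern not found
R2: no valid match — LHS pattern not found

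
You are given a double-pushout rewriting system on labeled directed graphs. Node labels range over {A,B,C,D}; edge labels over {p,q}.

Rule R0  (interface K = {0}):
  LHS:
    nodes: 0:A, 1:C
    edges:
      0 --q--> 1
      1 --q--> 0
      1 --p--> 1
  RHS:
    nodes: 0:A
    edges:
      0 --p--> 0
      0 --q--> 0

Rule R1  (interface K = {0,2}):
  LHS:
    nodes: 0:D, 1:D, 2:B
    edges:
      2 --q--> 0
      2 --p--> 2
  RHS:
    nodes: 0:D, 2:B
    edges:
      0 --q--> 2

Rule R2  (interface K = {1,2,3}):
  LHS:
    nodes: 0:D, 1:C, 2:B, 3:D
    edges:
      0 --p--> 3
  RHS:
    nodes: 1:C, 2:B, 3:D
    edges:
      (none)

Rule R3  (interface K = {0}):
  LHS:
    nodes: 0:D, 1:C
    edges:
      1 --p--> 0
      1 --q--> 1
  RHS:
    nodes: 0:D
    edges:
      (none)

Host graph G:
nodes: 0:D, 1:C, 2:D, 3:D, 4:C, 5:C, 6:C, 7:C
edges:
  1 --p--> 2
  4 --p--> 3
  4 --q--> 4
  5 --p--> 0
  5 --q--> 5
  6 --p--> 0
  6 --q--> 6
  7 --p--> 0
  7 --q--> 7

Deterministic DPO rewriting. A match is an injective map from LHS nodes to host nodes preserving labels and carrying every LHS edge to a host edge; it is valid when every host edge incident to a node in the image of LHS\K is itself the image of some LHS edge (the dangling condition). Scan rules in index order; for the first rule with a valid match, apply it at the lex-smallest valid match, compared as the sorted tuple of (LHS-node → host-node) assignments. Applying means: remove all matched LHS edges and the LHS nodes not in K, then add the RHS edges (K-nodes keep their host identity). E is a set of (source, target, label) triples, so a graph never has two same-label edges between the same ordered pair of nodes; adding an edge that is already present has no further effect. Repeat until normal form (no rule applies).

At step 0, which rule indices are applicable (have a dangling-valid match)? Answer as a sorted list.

R0: no valid match — LHS pattern not found
R1: no valid match — LHS pattern not found
R2: no valid match — LHS pattern not found
R3: 4 valid matches — {0↦0, 1↦5}, {0↦0, 1↦6}, {0↦0, 1↦7} (+1 more)

Answer: [R3]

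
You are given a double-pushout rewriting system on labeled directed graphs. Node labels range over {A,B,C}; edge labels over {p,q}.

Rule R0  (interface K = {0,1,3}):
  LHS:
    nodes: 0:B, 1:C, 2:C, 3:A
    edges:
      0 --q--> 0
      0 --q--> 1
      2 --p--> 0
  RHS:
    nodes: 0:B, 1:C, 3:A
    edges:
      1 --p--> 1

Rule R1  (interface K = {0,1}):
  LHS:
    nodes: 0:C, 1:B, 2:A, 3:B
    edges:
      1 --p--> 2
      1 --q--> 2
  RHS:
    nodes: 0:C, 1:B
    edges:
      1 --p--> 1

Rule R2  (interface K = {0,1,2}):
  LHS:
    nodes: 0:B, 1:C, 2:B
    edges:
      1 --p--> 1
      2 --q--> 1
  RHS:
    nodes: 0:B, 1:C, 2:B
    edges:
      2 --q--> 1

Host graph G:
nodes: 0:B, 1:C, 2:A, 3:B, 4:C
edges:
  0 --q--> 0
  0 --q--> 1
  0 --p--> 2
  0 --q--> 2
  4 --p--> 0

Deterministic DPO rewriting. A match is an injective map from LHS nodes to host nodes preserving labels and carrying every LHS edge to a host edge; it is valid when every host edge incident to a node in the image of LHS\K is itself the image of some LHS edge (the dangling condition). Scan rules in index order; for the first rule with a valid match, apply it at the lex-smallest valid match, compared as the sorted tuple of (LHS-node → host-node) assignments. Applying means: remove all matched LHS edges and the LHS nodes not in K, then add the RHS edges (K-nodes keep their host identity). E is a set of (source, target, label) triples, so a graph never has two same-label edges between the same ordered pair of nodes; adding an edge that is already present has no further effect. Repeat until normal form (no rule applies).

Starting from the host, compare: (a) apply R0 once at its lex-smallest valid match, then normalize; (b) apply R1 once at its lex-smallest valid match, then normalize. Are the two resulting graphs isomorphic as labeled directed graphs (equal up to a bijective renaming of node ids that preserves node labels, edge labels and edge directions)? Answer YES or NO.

branch R0-first: apply at {0↦0, 1↦1, 2↦4, 3↦2} → |E|=3, then 1 more step(s) → NF |V|=2 |E|=2 V={0:B, 1:C} E=0-p->0 1-p->1
branch R1-first: apply at {0↦1, 1↦0, 2↦2, 3↦3} → |E|=4, then 0 more step(s) → NF |V|=3 |E|=4 V={0:B, 1:C, 4:C} E=0-p->0 0-q->0 0-q->1 4-p->0
graphs not isomorphic

Answer: NO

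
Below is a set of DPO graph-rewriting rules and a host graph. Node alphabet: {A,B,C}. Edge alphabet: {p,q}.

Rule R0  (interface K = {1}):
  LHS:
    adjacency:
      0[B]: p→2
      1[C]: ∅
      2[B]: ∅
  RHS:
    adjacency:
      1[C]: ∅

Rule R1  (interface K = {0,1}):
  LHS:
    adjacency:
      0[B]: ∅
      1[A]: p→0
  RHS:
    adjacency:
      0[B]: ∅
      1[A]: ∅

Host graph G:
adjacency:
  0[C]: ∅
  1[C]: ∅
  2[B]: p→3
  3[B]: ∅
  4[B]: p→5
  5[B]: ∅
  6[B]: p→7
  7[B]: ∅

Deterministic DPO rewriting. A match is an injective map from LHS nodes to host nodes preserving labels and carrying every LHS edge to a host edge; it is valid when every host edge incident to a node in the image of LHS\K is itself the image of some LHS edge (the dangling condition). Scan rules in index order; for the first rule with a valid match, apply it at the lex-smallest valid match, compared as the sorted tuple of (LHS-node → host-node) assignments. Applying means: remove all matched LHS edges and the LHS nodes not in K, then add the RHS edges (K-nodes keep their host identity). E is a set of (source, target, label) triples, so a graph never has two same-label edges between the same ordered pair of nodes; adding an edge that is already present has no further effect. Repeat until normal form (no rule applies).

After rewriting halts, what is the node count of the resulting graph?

Answer: 2

Steps:
initial: |V|=8 |E|=3  E = 2-p->3 4-p->5 6-p->7
step 1: apply R0 at {0↦2, 1↦0, 2↦3}  → |V|=6 |E|=2  E = 4-p->5 6-p->7
step 2: apply R0 at {0↦4, 1↦0, 2↦5}  → |V|=4 |E|=1  E = 6-p->7
step 3: apply R0 at {0↦6, 1↦0, 2↦7}  → |V|=2 |E|=0  E = ∅
halt: no rule applies after step 3
NF nodes: {0:C, 1:C}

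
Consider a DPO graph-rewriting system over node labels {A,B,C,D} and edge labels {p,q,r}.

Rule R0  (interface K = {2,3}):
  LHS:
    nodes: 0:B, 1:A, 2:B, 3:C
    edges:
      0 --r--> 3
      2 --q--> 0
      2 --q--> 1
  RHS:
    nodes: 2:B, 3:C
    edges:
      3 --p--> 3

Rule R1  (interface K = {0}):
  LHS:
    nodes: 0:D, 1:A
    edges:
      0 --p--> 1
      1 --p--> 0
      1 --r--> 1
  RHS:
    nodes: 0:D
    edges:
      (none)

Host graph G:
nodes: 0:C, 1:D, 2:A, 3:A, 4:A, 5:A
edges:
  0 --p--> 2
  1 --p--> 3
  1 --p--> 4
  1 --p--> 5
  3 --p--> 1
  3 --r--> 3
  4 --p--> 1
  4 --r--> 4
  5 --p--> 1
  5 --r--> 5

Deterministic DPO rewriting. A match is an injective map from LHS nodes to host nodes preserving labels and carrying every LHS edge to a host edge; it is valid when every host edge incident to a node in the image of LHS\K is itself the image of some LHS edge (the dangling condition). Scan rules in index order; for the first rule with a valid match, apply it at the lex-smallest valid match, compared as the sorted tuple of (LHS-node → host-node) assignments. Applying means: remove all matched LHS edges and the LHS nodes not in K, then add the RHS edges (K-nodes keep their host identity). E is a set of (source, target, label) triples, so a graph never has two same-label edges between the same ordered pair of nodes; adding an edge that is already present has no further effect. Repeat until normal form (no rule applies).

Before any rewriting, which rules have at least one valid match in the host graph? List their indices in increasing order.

R0: no valid match — LHS pattern not found
R1: 3 valid matches — {0↦1, 1↦3}, {0↦1, 1↦4}, {0↦1, 1↦5}

Answer: [R1]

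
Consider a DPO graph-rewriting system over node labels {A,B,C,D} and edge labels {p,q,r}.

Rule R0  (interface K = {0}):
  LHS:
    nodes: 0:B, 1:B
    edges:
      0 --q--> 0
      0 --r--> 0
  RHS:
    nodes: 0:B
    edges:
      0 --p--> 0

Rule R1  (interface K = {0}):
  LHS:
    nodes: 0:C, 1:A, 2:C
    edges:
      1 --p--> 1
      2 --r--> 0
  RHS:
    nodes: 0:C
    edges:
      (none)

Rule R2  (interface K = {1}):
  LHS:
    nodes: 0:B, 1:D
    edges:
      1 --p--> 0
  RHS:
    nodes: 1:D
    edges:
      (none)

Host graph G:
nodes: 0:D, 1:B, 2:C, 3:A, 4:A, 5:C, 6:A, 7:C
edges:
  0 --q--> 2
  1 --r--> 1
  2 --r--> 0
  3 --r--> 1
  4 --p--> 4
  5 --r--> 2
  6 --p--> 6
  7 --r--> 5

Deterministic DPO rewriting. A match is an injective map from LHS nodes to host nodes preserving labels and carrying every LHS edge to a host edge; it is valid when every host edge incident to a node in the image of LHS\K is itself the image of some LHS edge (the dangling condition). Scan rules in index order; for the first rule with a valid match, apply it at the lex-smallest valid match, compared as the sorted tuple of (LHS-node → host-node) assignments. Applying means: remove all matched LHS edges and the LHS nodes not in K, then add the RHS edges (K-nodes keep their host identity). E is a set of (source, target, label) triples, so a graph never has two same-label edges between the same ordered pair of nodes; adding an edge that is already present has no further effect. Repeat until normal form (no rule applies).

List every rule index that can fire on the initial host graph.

R0: no valid match — LHS pattern not found
R1: 2 valid matches — {0↦5, 1↦4, 2↦7}, {0↦5, 1↦6, 2↦7}
R2: no valid match — LHS pattern not found

Answer: [R1]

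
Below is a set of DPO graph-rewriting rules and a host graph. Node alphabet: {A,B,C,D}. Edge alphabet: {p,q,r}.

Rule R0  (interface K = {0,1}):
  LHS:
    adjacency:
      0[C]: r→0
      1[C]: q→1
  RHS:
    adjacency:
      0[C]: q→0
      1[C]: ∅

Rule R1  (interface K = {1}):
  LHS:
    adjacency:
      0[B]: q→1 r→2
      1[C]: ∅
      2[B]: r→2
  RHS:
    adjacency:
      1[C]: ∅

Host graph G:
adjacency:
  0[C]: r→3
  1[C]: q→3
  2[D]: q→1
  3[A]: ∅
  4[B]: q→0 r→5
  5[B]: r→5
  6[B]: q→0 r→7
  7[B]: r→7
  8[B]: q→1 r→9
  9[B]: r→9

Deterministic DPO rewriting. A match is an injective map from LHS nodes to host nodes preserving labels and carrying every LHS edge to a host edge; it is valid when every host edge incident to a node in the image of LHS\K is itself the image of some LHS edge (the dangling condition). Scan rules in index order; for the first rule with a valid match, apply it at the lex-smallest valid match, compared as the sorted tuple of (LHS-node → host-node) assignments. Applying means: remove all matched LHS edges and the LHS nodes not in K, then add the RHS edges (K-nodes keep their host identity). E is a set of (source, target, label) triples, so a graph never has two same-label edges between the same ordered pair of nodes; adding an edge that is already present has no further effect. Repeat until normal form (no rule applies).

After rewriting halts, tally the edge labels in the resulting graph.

initial: |V|=10 |E|=12  E = 0-r->3 1-q->3 2-q->1 4-q->0 4-r->5 5-r->5 6-q->0 6-r->7 7-r->7 8-q->1 8-r->9 9-r->9
step 1: apply R1 at {0↦4, 1↦0, 2↦5}  → |V|=8 |E|=9  E = 0-r->3 1-q->3 2-q->1 6-q->0 6-r->7 7-r->7 8-q->1 8-r->9 9-r->9
step 2: apply R1 at {0↦6, 1↦0, 2↦7}  → |V|=6 |E|=6  E = 0-r->3 1-q->3 2-q->1 8-q->1 8-r->9 9-r->9
step 3: apply R1 at {0↦8, 1↦1, 2↦9}  → |V|=4 |E|=3  E = 0-r->3 1-q->3 2-q->1
final graph: no rule applies after step 3
NF edges: [(0, 3, 'r'), (1, 3, 'q'), (2, 1, 'q')]

Answer: q:2 r:1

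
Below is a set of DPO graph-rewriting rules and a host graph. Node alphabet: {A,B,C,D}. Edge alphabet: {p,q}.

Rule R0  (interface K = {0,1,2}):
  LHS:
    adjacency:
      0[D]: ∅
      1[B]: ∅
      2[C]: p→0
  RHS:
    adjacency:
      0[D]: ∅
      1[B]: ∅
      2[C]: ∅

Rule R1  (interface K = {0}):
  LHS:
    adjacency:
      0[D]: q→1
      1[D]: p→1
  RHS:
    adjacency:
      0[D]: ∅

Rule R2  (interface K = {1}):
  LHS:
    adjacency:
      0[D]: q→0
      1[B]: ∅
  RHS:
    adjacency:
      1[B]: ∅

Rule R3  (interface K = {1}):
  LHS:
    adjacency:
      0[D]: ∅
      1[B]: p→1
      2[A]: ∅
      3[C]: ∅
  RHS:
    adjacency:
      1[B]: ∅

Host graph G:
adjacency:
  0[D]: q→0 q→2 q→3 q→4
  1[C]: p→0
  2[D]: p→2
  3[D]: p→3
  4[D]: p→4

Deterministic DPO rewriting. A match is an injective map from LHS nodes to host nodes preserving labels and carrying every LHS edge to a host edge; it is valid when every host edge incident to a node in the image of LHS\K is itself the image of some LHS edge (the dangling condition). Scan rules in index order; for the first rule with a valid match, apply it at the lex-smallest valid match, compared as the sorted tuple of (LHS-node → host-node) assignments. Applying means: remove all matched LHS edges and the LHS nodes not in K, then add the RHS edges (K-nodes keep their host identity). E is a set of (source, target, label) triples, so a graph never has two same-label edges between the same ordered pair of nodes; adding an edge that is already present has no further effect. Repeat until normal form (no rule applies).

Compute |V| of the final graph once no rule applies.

Answer: 2

Steps:
[0] host  ⇒  5 nodes, 8 edges  {0-q->0 0-q->2 0-q->3 0-q->4 1-p->0 2-p->2 3-p->3 4-p->4}
[1] R1 @ {0↦0, 1↦2}  ⇒  4 nodes, 6 edges  {0-q->0 0-q->3 0-q->4 1-p->0 3-p->3 4-p->4}
[2] R1 @ {0↦0, 1↦3}  ⇒  3 nodes, 4 edges  {0-q->0 0-q->4 1-p->0 4-p->4}
[3] R1 @ {0↦0, 1↦4}  ⇒  2 nodes, 2 edges  {0-q->0 1-p->0}
normal form: no rule applies after step 3
NF nodes: {0:D, 1:C}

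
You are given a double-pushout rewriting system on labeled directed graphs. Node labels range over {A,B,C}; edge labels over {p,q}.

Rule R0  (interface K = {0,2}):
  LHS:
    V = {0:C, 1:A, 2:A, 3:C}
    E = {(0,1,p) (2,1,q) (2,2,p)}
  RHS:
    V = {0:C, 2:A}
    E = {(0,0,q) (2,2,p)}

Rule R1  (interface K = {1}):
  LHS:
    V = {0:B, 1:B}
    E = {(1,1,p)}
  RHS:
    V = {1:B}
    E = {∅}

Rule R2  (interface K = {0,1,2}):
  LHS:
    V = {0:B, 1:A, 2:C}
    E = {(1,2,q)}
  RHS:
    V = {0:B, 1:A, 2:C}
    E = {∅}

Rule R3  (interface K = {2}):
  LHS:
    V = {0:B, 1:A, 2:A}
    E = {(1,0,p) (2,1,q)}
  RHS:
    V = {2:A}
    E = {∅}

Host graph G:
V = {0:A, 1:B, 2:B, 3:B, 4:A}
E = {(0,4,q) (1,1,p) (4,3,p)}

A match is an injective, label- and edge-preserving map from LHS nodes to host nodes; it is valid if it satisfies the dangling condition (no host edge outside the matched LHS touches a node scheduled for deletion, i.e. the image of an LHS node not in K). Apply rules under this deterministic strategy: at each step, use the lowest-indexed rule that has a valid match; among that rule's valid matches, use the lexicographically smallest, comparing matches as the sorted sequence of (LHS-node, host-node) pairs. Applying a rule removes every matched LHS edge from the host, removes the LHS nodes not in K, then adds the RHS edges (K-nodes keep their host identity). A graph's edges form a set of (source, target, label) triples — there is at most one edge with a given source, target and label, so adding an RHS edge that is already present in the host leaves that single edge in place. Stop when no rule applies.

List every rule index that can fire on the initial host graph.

R0: no valid match — LHS pattern not found
R1: 1 valid match — {0↦2, 1↦1}
R2: no valid match — LHS pattern not found
R3: 1 valid match — {0↦3, 1↦4, 2↦0}

Answer: [R1,R3]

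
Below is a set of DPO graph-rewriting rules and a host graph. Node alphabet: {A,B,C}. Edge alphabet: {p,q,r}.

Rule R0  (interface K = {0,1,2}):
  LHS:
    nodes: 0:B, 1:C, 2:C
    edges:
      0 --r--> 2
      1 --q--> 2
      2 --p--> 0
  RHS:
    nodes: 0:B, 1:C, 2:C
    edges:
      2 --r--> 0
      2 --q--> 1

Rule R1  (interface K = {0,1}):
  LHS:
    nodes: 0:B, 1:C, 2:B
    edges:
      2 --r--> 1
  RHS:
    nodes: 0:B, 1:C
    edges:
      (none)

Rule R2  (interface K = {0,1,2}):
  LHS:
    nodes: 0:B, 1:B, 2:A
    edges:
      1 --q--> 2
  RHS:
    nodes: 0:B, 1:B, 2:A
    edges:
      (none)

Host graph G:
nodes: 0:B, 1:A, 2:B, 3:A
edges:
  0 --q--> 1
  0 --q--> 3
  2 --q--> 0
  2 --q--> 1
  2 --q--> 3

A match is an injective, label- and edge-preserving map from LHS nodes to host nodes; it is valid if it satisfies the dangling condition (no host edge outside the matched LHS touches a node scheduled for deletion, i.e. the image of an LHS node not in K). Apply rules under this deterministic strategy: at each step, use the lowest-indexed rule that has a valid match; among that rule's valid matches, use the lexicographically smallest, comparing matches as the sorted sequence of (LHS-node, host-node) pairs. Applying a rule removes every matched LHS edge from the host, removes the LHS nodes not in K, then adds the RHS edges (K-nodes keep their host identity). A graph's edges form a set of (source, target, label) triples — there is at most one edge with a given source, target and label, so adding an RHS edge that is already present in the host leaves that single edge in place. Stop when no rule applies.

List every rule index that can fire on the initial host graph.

Answer: [R2]

Derivation:
R0: no valid match — LHS pattern not found
R1: no valid match — LHS pattern not found
R2: 4 valid matches — {0↦0, 1↦2, 2↦1}, {0↦0, 1↦2, 2↦3}, {0↦2, 1↦0, 2↦1} (+1 more)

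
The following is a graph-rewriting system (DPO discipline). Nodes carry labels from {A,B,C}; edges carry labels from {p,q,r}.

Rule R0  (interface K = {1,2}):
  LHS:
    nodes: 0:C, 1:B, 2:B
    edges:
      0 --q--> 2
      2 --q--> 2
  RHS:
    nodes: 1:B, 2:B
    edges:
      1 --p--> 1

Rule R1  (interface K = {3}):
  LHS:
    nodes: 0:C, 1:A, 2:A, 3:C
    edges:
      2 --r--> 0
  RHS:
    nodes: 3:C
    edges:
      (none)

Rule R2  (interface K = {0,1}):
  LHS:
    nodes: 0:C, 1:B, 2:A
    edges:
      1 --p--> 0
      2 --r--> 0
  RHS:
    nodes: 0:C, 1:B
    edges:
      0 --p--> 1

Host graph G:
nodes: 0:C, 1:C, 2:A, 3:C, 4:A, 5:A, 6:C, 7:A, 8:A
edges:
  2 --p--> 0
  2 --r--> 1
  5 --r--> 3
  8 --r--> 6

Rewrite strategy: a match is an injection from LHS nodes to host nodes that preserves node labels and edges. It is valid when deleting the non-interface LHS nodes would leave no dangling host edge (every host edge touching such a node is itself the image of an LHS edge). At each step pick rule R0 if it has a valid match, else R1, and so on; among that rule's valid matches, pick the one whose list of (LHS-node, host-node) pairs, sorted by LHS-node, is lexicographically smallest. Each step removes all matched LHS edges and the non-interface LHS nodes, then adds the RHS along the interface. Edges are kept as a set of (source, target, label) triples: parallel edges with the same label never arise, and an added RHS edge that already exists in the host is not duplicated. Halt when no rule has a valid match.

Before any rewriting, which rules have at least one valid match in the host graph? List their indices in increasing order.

R0: no valid match — LHS pattern not found
R1: 12 valid matches — {0↦3, 1↦4, 2↦5, 3↦0}, {0↦3, 1↦4, 2↦5, 3↦1}, {0↦3, 1↦4, 2↦5, 3↦6} (+9 more)
R2: no valid match — LHS pattern not found

Answer: [R1]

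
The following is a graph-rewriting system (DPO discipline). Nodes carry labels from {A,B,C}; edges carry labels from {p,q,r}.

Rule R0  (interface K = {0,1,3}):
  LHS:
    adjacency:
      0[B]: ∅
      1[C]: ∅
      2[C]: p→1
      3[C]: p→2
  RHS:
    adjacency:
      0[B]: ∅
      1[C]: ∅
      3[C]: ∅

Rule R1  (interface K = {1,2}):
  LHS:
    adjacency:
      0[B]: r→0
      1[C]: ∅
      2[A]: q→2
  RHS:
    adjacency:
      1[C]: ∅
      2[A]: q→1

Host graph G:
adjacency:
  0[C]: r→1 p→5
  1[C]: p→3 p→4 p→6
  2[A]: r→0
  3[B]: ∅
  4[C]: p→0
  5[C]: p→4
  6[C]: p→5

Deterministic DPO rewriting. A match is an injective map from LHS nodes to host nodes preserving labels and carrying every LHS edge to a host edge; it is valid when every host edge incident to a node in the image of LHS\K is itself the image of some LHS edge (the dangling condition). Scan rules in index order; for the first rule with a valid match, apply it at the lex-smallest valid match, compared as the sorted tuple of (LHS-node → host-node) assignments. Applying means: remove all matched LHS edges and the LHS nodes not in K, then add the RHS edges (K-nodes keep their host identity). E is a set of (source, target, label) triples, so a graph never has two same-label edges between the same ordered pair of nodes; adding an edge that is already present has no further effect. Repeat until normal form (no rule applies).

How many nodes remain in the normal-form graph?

[0] host  ⇒  7 nodes, 9 edges  {0-r->1 0-p->5 1-p->3 1-p->4 1-p->6 2-r->0 4-p->0 5-p->4 6-p->5}
[1] R0 @ {0↦3, 1↦5, 2↦6, 3↦1}  ⇒  6 nodes, 7 edges  {0-r->1 0-p->5 1-p->3 1-p->4 2-r->0 4-p->0 5-p->4}
[2] R0 @ {0↦3, 1↦4, 2↦5, 3↦0}  ⇒  5 nodes, 5 edges  {0-r->1 1-p->3 1-p->4 2-r->0 4-p->0}
[3] R0 @ {0↦3, 1↦0, 2↦4, 3↦1}  ⇒  4 nodes, 3 edges  {0-r->1 1-p->3 2-r->0}
normal form: no rule applies after step 3
NF nodes: {0:C, 1:C, 2:A, 3:B}

Answer: 4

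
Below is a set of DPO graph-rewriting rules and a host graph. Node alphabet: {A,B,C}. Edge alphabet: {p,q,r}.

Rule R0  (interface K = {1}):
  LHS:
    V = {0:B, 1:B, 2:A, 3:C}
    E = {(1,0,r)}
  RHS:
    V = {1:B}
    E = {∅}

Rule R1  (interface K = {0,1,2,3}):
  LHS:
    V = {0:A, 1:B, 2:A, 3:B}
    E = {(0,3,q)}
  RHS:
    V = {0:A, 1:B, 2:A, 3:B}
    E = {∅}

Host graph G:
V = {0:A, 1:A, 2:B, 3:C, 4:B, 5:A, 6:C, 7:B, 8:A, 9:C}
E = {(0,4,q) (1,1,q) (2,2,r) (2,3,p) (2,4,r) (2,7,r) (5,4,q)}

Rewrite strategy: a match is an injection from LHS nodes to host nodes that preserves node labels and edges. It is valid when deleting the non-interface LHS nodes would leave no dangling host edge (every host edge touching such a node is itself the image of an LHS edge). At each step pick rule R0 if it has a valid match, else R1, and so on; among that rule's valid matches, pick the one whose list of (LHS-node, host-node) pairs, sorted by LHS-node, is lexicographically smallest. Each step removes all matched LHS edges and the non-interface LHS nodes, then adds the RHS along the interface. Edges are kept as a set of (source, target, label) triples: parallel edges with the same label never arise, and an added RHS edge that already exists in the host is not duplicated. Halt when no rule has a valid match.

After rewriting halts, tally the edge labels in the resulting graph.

initial: |V|=10 |E|=7  E = 0-q->4 1-q->1 2-r->2 2-p->3 2-r->4 2-r->7 5-q->4
step 1: apply R0 at {0↦7, 1↦2, 2↦8, 3↦6}  → |V|=7 |E|=6  E = 0-q->4 1-q->1 2-r->2 2-p->3 2-r->4 5-q->4
step 2: apply R1 at {0↦0, 1↦2, 2↦1, 3↦4}  → |V|=7 |E|=5  E = 1-q->1 2-r->2 2-p->3 2-r->4 5-q->4
step 3: apply R1 at {0↦5, 1↦2, 2↦0, 3↦4}  → |V|=7 |E|=4  E = 1-q->1 2-r->2 2-p->3 2-r->4
step 4: apply R0 at {0↦4, 1↦2, 2↦0, 3↦9}  → |V|=4 |E|=3  E = 1-q->1 2-r->2 2-p->3
normal form: no rule applies after step 4
NF edges: [(1, 1, 'q'), (2, 2, 'r'), (2, 3, 'p')]

Answer: p:1 q:1 r:1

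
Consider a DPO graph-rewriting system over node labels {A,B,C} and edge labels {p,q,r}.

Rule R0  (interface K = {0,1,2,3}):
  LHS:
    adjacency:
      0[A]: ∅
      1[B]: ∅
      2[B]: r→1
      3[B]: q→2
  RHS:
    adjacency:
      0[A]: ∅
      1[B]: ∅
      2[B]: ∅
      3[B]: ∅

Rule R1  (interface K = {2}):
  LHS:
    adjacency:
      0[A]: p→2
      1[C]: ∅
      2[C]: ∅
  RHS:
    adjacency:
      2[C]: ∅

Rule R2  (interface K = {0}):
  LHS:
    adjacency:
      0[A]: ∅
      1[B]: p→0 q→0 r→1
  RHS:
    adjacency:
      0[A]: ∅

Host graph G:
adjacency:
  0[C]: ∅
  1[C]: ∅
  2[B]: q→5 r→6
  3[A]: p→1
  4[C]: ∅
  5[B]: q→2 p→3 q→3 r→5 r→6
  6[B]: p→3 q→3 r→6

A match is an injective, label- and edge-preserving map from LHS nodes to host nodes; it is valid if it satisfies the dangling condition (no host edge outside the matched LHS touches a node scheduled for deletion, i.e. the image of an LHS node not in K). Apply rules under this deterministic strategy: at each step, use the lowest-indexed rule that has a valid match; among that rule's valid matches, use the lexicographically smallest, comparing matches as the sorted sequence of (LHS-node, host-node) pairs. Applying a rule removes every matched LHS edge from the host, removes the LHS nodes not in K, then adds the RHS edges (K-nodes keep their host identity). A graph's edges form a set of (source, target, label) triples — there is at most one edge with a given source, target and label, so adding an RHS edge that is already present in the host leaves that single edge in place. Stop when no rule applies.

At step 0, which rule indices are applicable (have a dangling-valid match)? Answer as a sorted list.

R0: 2 valid matches — {0↦3, 1↦6, 2↦2, 3↦5}, {0↦3, 1↦6, 2↦5, 3↦2}
R1: no valid match — 2 raw matches, all fail dangling condition
R2: no valid match — 2 raw matches, all fail dangling condition

Answer: [R0]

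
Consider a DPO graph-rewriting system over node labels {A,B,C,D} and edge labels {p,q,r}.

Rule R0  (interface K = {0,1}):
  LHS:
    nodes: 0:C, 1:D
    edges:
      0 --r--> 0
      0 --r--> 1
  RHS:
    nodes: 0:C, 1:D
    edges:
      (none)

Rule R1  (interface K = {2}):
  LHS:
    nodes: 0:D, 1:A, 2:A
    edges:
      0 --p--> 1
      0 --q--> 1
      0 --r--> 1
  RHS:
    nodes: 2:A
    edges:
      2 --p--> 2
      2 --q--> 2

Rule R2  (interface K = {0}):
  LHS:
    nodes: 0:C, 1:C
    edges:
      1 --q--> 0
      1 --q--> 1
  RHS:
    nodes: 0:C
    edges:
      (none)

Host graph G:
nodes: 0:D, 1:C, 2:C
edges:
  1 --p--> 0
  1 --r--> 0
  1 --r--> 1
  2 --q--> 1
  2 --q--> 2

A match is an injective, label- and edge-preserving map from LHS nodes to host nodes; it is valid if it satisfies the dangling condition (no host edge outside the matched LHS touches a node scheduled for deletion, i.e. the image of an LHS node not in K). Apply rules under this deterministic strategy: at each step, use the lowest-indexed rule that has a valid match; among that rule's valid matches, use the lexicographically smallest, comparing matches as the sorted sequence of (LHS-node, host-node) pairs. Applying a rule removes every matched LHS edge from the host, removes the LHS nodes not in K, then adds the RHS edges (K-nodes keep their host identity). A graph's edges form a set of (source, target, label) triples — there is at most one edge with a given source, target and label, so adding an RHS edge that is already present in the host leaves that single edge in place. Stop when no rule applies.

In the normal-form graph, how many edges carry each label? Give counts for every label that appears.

Answer: p:1

Steps:
[0] host  ⇒  3 nodes, 5 edges  {1-p->0 1-r->0 1-r->1 2-q->1 2-q->2}
[1] R0 @ {0↦1, 1↦0}  ⇒  3 nodes, 3 edges  {1-p->0 2-q->1 2-q->2}
[2] R2 @ {0↦1, 1↦2}  ⇒  2 nodes, 1 edges  {1-p->0}
normal form: no rule applies after step 2
NF edges: [(1, 0, 'p')]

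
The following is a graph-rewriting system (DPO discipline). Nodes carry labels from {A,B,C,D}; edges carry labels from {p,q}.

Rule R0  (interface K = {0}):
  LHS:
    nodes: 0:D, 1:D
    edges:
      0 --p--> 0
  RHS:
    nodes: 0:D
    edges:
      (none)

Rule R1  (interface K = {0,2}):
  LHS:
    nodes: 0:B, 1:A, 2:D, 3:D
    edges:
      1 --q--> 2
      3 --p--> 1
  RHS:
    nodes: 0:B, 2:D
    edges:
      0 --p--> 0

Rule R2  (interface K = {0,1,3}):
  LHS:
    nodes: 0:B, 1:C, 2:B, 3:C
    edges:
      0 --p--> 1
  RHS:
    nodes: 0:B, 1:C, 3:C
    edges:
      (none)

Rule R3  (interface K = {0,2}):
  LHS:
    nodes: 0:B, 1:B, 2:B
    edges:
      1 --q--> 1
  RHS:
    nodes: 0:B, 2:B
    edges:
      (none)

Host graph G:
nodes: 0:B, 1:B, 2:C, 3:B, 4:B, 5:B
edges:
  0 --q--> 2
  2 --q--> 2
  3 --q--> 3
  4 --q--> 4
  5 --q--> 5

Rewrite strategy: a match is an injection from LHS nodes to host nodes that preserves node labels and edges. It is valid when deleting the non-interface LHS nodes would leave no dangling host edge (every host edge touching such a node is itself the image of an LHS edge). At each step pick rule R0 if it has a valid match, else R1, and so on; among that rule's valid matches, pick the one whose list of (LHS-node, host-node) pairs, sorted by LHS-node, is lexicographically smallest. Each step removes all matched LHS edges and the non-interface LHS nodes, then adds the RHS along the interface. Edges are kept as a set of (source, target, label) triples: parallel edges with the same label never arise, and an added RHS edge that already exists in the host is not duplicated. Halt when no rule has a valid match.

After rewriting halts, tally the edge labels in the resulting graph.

Answer: q:2

Derivation:
start.  V:6 E:5  edges: 0-q->2 2-q->2 3-q->3 4-q->4 5-q->5
1. fire R3 via {0↦0, 1↦3, 2↦1}  →  V:5 E:4  edges: 0-q->2 2-q->2 4-q->4 5-q->5
2. fire R3 via {0↦0, 1↦4, 2↦1}  →  V:4 E:3  edges: 0-q->2 2-q->2 5-q->5
3. fire R3 via {0↦0, 1↦5, 2↦1}  →  V:3 E:2  edges: 0-q->2 2-q->2
final graph: no rule applies after step 3
NF edges: [(0, 2, 'q'), (2, 2, 'q')]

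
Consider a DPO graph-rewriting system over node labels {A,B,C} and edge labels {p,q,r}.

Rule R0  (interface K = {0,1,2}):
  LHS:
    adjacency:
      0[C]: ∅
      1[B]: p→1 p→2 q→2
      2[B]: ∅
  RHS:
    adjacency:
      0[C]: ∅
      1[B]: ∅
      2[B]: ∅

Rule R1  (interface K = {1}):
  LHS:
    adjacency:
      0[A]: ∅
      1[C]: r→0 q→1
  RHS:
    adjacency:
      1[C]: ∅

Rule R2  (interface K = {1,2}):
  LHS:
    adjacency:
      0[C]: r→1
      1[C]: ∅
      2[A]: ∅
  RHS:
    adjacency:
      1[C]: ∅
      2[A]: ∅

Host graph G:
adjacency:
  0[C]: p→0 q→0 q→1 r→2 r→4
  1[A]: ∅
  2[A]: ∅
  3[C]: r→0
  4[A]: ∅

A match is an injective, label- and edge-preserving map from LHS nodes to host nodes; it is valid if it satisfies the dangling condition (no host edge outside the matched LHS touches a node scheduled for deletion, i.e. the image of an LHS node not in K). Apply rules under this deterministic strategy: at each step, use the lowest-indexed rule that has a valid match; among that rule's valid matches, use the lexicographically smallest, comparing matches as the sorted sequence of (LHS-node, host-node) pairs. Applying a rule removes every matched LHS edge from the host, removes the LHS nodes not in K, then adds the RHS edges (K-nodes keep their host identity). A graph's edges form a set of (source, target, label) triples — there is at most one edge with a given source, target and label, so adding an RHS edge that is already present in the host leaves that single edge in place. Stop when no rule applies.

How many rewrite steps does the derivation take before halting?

Answer: 2

Derivation:
initial: |V|=5 |E|=6  E = 0-p->0 0-q->0 0-q->1 0-r->2 0-r->4 3-r->0
step 1: apply R1 at {0↦2, 1↦0}  → |V|=4 |E|=4  E = 0-p->0 0-q->1 0-r->4 3-r->0
step 2: apply R2 at {0↦3, 1↦0, 2↦1}  → |V|=3 |E|=3  E = 0-p->0 0-q->1 0-r->4
normal form: no rule applies after step 2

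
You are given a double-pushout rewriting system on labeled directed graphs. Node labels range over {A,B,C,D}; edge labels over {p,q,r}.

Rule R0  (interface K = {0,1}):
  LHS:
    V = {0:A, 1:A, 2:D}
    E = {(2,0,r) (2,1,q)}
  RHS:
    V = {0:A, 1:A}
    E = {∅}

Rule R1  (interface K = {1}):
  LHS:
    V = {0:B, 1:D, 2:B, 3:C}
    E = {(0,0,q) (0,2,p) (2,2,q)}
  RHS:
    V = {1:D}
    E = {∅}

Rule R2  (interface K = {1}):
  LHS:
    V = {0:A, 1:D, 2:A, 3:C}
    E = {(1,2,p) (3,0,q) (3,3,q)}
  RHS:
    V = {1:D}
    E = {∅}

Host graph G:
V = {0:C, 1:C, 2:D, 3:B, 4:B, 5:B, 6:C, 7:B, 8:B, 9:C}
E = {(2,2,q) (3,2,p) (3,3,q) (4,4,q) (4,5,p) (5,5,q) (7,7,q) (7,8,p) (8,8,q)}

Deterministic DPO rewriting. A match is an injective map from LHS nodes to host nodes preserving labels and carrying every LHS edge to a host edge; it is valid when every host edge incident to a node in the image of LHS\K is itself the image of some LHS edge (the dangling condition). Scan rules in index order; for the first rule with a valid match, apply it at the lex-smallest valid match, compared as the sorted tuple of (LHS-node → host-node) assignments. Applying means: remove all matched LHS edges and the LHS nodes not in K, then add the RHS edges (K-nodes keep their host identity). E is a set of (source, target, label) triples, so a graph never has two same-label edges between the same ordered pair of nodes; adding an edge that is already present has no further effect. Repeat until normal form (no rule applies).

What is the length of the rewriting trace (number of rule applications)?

Answer: 2

Derivation:
start.  V:10 E:9  edges: 2-q->2 3-p->2 3-q->3 4-q->4 4-p->5 5-q->5 7-q->7 7-p->8 8-q->8
1. fire R1 via {0↦4, 1↦2, 2↦5, 3↦0}  →  V:7 E:6  edges: 2-q->2 3-p->2 3-q->3 7-q->7 7-p->8 8-q->8
2. fire R1 via {0↦7, 1↦2, 2↦8, 3↦1}  →  V:4 E:3  edges: 2-q->2 3-p->2 3-q->3
normal form: no rule applies after step 2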